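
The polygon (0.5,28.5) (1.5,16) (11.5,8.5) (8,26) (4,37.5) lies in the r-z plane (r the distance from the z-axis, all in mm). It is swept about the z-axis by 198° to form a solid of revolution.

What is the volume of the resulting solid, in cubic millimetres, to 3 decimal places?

Volume = 2873.674 mm³

Profile (r,z), 5 vertices: (0.5,28.5) (1.5,16) (11.5,8.5) (8,26) (4,37.5)
edge 0: (0.5,28.5)→(1.5,16)  cross = 0.5·16 − 1.5·28.5 = -34.7500; (r_i+r_j)·cross = 2·-34.7500 = -69.5000
edge 1: (1.5,16)→(11.5,8.5)  cross = 1.5·8.5 − 11.5·16 = -171.2500; (r_i+r_j)·cross = 13·-171.2500 = -2226.2500
edge 2: (11.5,8.5)→(8,26)  cross = 11.5·26 − 8·8.5 = 231.0000; (r_i+r_j)·cross = 19.5·231.0000 = 4504.5000
edge 3: (8,26)→(4,37.5)  cross = 8·37.5 − 4·26 = 196.0000; (r_i+r_j)·cross = 12·196.0000 = 2352.0000
edge 4: (4,37.5)→(0.5,28.5)  cross = 4·28.5 − 0.5·37.5 = 95.2500; (r_i+r_j)·cross = 4.5·95.2500 = 428.6250
Σcross = 316.2500 → A = |Σcross|/2 = 158.1250 mm²
Σ(r_i+r_j)·cross = 4989.3750 → first moment M = |Σ|/6 = 831.5625
R_c = M/A = 831.5625/158.1250 = 5.2589 mm
θ = 198° = 3.455752 rad
V = θ·R_c·A = 3.455752·5.2589·158.1250 = 2873.674 mm³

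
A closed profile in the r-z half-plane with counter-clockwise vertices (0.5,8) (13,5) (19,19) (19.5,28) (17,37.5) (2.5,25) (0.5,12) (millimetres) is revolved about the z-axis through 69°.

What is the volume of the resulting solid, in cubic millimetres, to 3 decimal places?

Profile (r,z), 7 vertices: (0.5,8) (13,5) (19,19) (19.5,28) (17,37.5) (2.5,25) (0.5,12)
edge 0: (0.5,8)→(13,5)  cross = 0.5·5 − 13·8 = -101.5000; (r_i+r_j)·cross = 13.5·-101.5000 = -1370.2500
edge 1: (13,5)→(19,19)  cross = 13·19 − 19·5 = 152.0000; (r_i+r_j)·cross = 32·152.0000 = 4864.0000
edge 2: (19,19)→(19.5,28)  cross = 19·28 − 19.5·19 = 161.5000; (r_i+r_j)·cross = 38.5·161.5000 = 6217.7500
edge 3: (19.5,28)→(17,37.5)  cross = 19.5·37.5 − 17·28 = 255.2500; (r_i+r_j)·cross = 36.5·255.2500 = 9316.6250
edge 4: (17,37.5)→(2.5,25)  cross = 17·25 − 2.5·37.5 = 331.2500; (r_i+r_j)·cross = 19.5·331.2500 = 6459.3750
edge 5: (2.5,25)→(0.5,12)  cross = 2.5·12 − 0.5·25 = 17.5000; (r_i+r_j)·cross = 3·17.5000 = 52.5000
edge 6: (0.5,12)→(0.5,8)  cross = 0.5·8 − 0.5·12 = -2.0000; (r_i+r_j)·cross = 1·-2.0000 = -2.0000
Σcross = 814.0000 → A = |Σcross|/2 = 407.0000 mm²
Σ(r_i+r_j)·cross = 25538.0000 → first moment M = |Σ|/6 = 4256.3333
R_c = M/A = 4256.3333/407.0000 = 10.4578 mm
θ = 69° = 1.204277 rad
V = θ·R_c·A = 1.204277·10.4578·407.0000 = 5125.805 mm³

Volume = 5125.805 mm³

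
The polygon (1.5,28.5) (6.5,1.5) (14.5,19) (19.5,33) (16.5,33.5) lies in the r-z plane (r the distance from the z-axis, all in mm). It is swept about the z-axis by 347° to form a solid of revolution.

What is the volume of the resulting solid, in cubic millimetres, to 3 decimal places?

Profile (r,z), 5 vertices: (1.5,28.5) (6.5,1.5) (14.5,19) (19.5,33) (16.5,33.5)
edge 0: (1.5,28.5)→(6.5,1.5)  cross = 1.5·1.5 − 6.5·28.5 = -183.0000; (r_i+r_j)·cross = 8·-183.0000 = -1464.0000
edge 1: (6.5,1.5)→(14.5,19)  cross = 6.5·19 − 14.5·1.5 = 101.7500; (r_i+r_j)·cross = 21·101.7500 = 2136.7500
edge 2: (14.5,19)→(19.5,33)  cross = 14.5·33 − 19.5·19 = 108.0000; (r_i+r_j)·cross = 34·108.0000 = 3672.0000
edge 3: (19.5,33)→(16.5,33.5)  cross = 19.5·33.5 − 16.5·33 = 108.7500; (r_i+r_j)·cross = 36·108.7500 = 3915.0000
edge 4: (16.5,33.5)→(1.5,28.5)  cross = 16.5·28.5 − 1.5·33.5 = 420.0000; (r_i+r_j)·cross = 18·420.0000 = 7560.0000
Σcross = 555.5000 → A = |Σcross|/2 = 277.7500 mm²
Σ(r_i+r_j)·cross = 15819.7500 → first moment M = |Σ|/6 = 2636.6250
R_c = M/A = 2636.6250/277.7500 = 9.4928 mm
θ = 347° = 6.056293 rad
V = θ·R_c·A = 6.056293·9.4928·277.7500 = 15968.172 mm³

Volume = 15968.172 mm³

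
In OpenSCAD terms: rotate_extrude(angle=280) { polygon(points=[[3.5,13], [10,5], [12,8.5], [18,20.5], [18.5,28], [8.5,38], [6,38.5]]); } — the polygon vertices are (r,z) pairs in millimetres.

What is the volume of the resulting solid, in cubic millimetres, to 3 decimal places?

Volume = 16150.971 mm³

Profile (r,z), 7 vertices: (3.5,13) (10,5) (12,8.5) (18,20.5) (18.5,28) (8.5,38) (6,38.5)
edge 0: (3.5,13)→(10,5)  cross = 3.5·5 − 10·13 = -112.5000; (r_i+r_j)·cross = 13.5·-112.5000 = -1518.7500
edge 1: (10,5)→(12,8.5)  cross = 10·8.5 − 12·5 = 25.0000; (r_i+r_j)·cross = 22·25.0000 = 550.0000
edge 2: (12,8.5)→(18,20.5)  cross = 12·20.5 − 18·8.5 = 93.0000; (r_i+r_j)·cross = 30·93.0000 = 2790.0000
edge 3: (18,20.5)→(18.5,28)  cross = 18·28 − 18.5·20.5 = 124.7500; (r_i+r_j)·cross = 36.5·124.7500 = 4553.3750
edge 4: (18.5,28)→(8.5,38)  cross = 18.5·38 − 8.5·28 = 465.0000; (r_i+r_j)·cross = 27·465.0000 = 12555.0000
edge 5: (8.5,38)→(6,38.5)  cross = 8.5·38.5 − 6·38 = 99.2500; (r_i+r_j)·cross = 14.5·99.2500 = 1439.1250
edge 6: (6,38.5)→(3.5,13)  cross = 6·13 − 3.5·38.5 = -56.7500; (r_i+r_j)·cross = 9.5·-56.7500 = -539.1250
Σcross = 637.7500 → A = |Σcross|/2 = 318.8750 mm²
Σ(r_i+r_j)·cross = 19829.6250 → first moment M = |Σ|/6 = 3304.9375
R_c = M/A = 3304.9375/318.8750 = 10.3644 mm
θ = 280° = 4.886922 rad
V = θ·R_c·A = 4.886922·10.3644·318.8750 = 16150.971 mm³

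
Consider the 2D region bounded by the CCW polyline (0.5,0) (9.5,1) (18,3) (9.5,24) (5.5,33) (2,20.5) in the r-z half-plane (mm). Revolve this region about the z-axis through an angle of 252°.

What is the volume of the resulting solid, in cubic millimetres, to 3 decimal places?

Profile (r,z), 6 vertices: (0.5,0) (9.5,1) (18,3) (9.5,24) (5.5,33) (2,20.5)
edge 0: (0.5,0)→(9.5,1)  cross = 0.5·1 − 9.5·0 = 0.5000; (r_i+r_j)·cross = 10·0.5000 = 5.0000
edge 1: (9.5,1)→(18,3)  cross = 9.5·3 − 18·1 = 10.5000; (r_i+r_j)·cross = 27.5·10.5000 = 288.7500
edge 2: (18,3)→(9.5,24)  cross = 18·24 − 9.5·3 = 403.5000; (r_i+r_j)·cross = 27.5·403.5000 = 11096.2500
edge 3: (9.5,24)→(5.5,33)  cross = 9.5·33 − 5.5·24 = 181.5000; (r_i+r_j)·cross = 15·181.5000 = 2722.5000
edge 4: (5.5,33)→(2,20.5)  cross = 5.5·20.5 − 2·33 = 46.7500; (r_i+r_j)·cross = 7.5·46.7500 = 350.6250
edge 5: (2,20.5)→(0.5,0)  cross = 2·0 − 0.5·20.5 = -10.2500; (r_i+r_j)·cross = 2.5·-10.2500 = -25.6250
Σcross = 632.5000 → A = |Σcross|/2 = 316.2500 mm²
Σ(r_i+r_j)·cross = 14437.5000 → first moment M = |Σ|/6 = 2406.2500
R_c = M/A = 2406.2500/316.2500 = 7.6087 mm
θ = 252° = 4.398230 rad
V = θ·R_c·A = 4.398230·7.6087·316.2500 = 10583.240 mm³

Volume = 10583.240 mm³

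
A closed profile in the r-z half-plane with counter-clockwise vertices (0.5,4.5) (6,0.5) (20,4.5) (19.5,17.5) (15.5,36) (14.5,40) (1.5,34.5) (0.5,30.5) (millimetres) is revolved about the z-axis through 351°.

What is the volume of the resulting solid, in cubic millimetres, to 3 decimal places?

Volume = 36482.236 mm³

Profile (r,z), 8 vertices: (0.5,4.5) (6,0.5) (20,4.5) (19.5,17.5) (15.5,36) (14.5,40) (1.5,34.5) (0.5,30.5)
edge 0: (0.5,4.5)→(6,0.5)  cross = 0.5·0.5 − 6·4.5 = -26.7500; (r_i+r_j)·cross = 6.5·-26.7500 = -173.8750
edge 1: (6,0.5)→(20,4.5)  cross = 6·4.5 − 20·0.5 = 17.0000; (r_i+r_j)·cross = 26·17.0000 = 442.0000
edge 2: (20,4.5)→(19.5,17.5)  cross = 20·17.5 − 19.5·4.5 = 262.2500; (r_i+r_j)·cross = 39.5·262.2500 = 10358.8750
edge 3: (19.5,17.5)→(15.5,36)  cross = 19.5·36 − 15.5·17.5 = 430.7500; (r_i+r_j)·cross = 35·430.7500 = 15076.2500
edge 4: (15.5,36)→(14.5,40)  cross = 15.5·40 − 14.5·36 = 98.0000; (r_i+r_j)·cross = 30·98.0000 = 2940.0000
edge 5: (14.5,40)→(1.5,34.5)  cross = 14.5·34.5 − 1.5·40 = 440.2500; (r_i+r_j)·cross = 16·440.2500 = 7044.0000
edge 6: (1.5,34.5)→(0.5,30.5)  cross = 1.5·30.5 − 0.5·34.5 = 28.5000; (r_i+r_j)·cross = 2·28.5000 = 57.0000
edge 7: (0.5,30.5)→(0.5,4.5)  cross = 0.5·4.5 − 0.5·30.5 = -13.0000; (r_i+r_j)·cross = 1·-13.0000 = -13.0000
Σcross = 1237.0000 → A = |Σcross|/2 = 618.5000 mm²
Σ(r_i+r_j)·cross = 35731.2500 → first moment M = |Σ|/6 = 5955.2083
R_c = M/A = 5955.2083/618.5000 = 9.6285 mm
θ = 351° = 6.126106 rad
V = θ·R_c·A = 6.126106·9.6285·618.5000 = 36482.236 mm³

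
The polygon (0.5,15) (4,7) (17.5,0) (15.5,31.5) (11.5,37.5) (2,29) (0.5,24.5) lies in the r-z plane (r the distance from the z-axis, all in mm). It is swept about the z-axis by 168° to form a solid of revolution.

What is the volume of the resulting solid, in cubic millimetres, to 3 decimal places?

Volume = 12113.458 mm³

Profile (r,z), 7 vertices: (0.5,15) (4,7) (17.5,0) (15.5,31.5) (11.5,37.5) (2,29) (0.5,24.5)
edge 0: (0.5,15)→(4,7)  cross = 0.5·7 − 4·15 = -56.5000; (r_i+r_j)·cross = 4.5·-56.5000 = -254.2500
edge 1: (4,7)→(17.5,0)  cross = 4·0 − 17.5·7 = -122.5000; (r_i+r_j)·cross = 21.5·-122.5000 = -2633.7500
edge 2: (17.5,0)→(15.5,31.5)  cross = 17.5·31.5 − 15.5·0 = 551.2500; (r_i+r_j)·cross = 33·551.2500 = 18191.2500
edge 3: (15.5,31.5)→(11.5,37.5)  cross = 15.5·37.5 − 11.5·31.5 = 219.0000; (r_i+r_j)·cross = 27·219.0000 = 5913.0000
edge 4: (11.5,37.5)→(2,29)  cross = 11.5·29 − 2·37.5 = 258.5000; (r_i+r_j)·cross = 13.5·258.5000 = 3489.7500
edge 5: (2,29)→(0.5,24.5)  cross = 2·24.5 − 0.5·29 = 34.5000; (r_i+r_j)·cross = 2.5·34.5000 = 86.2500
edge 6: (0.5,24.5)→(0.5,15)  cross = 0.5·15 − 0.5·24.5 = -4.7500; (r_i+r_j)·cross = 1·-4.7500 = -4.7500
Σcross = 879.5000 → A = |Σcross|/2 = 439.7500 mm²
Σ(r_i+r_j)·cross = 24787.5000 → first moment M = |Σ|/6 = 4131.2500
R_c = M/A = 4131.2500/439.7500 = 9.3945 mm
θ = 168° = 2.932153 rad
V = θ·R_c·A = 2.932153·9.3945·439.7500 = 12113.458 mm³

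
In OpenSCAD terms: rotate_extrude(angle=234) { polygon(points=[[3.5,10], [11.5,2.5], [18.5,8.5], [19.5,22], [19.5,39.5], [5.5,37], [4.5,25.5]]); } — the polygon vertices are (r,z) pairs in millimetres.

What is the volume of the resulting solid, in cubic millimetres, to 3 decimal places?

Volume = 23427.079 mm³

Profile (r,z), 7 vertices: (3.5,10) (11.5,2.5) (18.5,8.5) (19.5,22) (19.5,39.5) (5.5,37) (4.5,25.5)
edge 0: (3.5,10)→(11.5,2.5)  cross = 3.5·2.5 − 11.5·10 = -106.2500; (r_i+r_j)·cross = 15·-106.2500 = -1593.7500
edge 1: (11.5,2.5)→(18.5,8.5)  cross = 11.5·8.5 − 18.5·2.5 = 51.5000; (r_i+r_j)·cross = 30·51.5000 = 1545.0000
edge 2: (18.5,8.5)→(19.5,22)  cross = 18.5·22 − 19.5·8.5 = 241.2500; (r_i+r_j)·cross = 38·241.2500 = 9167.5000
edge 3: (19.5,22)→(19.5,39.5)  cross = 19.5·39.5 − 19.5·22 = 341.2500; (r_i+r_j)·cross = 39·341.2500 = 13308.7500
edge 4: (19.5,39.5)→(5.5,37)  cross = 19.5·37 − 5.5·39.5 = 504.2500; (r_i+r_j)·cross = 25·504.2500 = 12606.2500
edge 5: (5.5,37)→(4.5,25.5)  cross = 5.5·25.5 − 4.5·37 = -26.2500; (r_i+r_j)·cross = 10·-26.2500 = -262.5000
edge 6: (4.5,25.5)→(3.5,10)  cross = 4.5·10 − 3.5·25.5 = -44.2500; (r_i+r_j)·cross = 8·-44.2500 = -354.0000
Σcross = 961.5000 → A = |Σcross|/2 = 480.7500 mm²
Σ(r_i+r_j)·cross = 34417.2500 → first moment M = |Σ|/6 = 5736.2083
R_c = M/A = 5736.2083/480.7500 = 11.9318 mm
θ = 234° = 4.084070 rad
V = θ·R_c·A = 4.084070·11.9318·480.7500 = 23427.079 mm³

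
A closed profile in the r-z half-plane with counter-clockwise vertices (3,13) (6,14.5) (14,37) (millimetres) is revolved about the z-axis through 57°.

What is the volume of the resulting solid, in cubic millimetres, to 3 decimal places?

Volume = 211.652 mm³

Profile (r,z), 3 vertices: (3,13) (6,14.5) (14,37)
edge 0: (3,13)→(6,14.5)  cross = 3·14.5 − 6·13 = -34.5000; (r_i+r_j)·cross = 9·-34.5000 = -310.5000
edge 1: (6,14.5)→(14,37)  cross = 6·37 − 14·14.5 = 19.0000; (r_i+r_j)·cross = 20·19.0000 = 380.0000
edge 2: (14,37)→(3,13)  cross = 14·13 − 3·37 = 71.0000; (r_i+r_j)·cross = 17·71.0000 = 1207.0000
Σcross = 55.5000 → A = |Σcross|/2 = 27.7500 mm²
Σ(r_i+r_j)·cross = 1276.5000 → first moment M = |Σ|/6 = 212.7500
R_c = M/A = 212.7500/27.7500 = 7.6667 mm
θ = 57° = 0.994838 rad
V = θ·R_c·A = 0.994838·7.6667·27.7500 = 211.652 mm³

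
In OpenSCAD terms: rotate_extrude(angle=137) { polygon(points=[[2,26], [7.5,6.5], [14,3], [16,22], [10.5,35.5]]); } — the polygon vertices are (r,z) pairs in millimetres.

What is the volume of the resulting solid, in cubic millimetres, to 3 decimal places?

Profile (r,z), 5 vertices: (2,26) (7.5,6.5) (14,3) (16,22) (10.5,35.5)
edge 0: (2,26)→(7.5,6.5)  cross = 2·6.5 − 7.5·26 = -182.0000; (r_i+r_j)·cross = 9.5·-182.0000 = -1729.0000
edge 1: (7.5,6.5)→(14,3)  cross = 7.5·3 − 14·6.5 = -68.5000; (r_i+r_j)·cross = 21.5·-68.5000 = -1472.7500
edge 2: (14,3)→(16,22)  cross = 14·22 − 16·3 = 260.0000; (r_i+r_j)·cross = 30·260.0000 = 7800.0000
edge 3: (16,22)→(10.5,35.5)  cross = 16·35.5 − 10.5·22 = 337.0000; (r_i+r_j)·cross = 26.5·337.0000 = 8930.5000
edge 4: (10.5,35.5)→(2,26)  cross = 10.5·26 − 2·35.5 = 202.0000; (r_i+r_j)·cross = 12.5·202.0000 = 2525.0000
Σcross = 548.5000 → A = |Σcross|/2 = 274.2500 mm²
Σ(r_i+r_j)·cross = 16053.7500 → first moment M = |Σ|/6 = 2675.6250
R_c = M/A = 2675.6250/274.2500 = 9.7562 mm
θ = 137° = 2.391101 rad
V = θ·R_c·A = 2.391101·9.7562·274.2500 = 6397.690 mm³

Volume = 6397.690 mm³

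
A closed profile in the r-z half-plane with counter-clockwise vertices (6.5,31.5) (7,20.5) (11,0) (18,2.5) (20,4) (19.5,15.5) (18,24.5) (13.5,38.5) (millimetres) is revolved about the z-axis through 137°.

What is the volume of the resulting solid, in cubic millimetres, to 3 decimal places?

Profile (r,z), 8 vertices: (6.5,31.5) (7,20.5) (11,0) (18,2.5) (20,4) (19.5,15.5) (18,24.5) (13.5,38.5)
edge 0: (6.5,31.5)→(7,20.5)  cross = 6.5·20.5 − 7·31.5 = -87.2500; (r_i+r_j)·cross = 13.5·-87.2500 = -1177.8750
edge 1: (7,20.5)→(11,0)  cross = 7·0 − 11·20.5 = -225.5000; (r_i+r_j)·cross = 18·-225.5000 = -4059.0000
edge 2: (11,0)→(18,2.5)  cross = 11·2.5 − 18·0 = 27.5000; (r_i+r_j)·cross = 29·27.5000 = 797.5000
edge 3: (18,2.5)→(20,4)  cross = 18·4 − 20·2.5 = 22.0000; (r_i+r_j)·cross = 38·22.0000 = 836.0000
edge 4: (20,4)→(19.5,15.5)  cross = 20·15.5 − 19.5·4 = 232.0000; (r_i+r_j)·cross = 39.5·232.0000 = 9164.0000
edge 5: (19.5,15.5)→(18,24.5)  cross = 19.5·24.5 − 18·15.5 = 198.7500; (r_i+r_j)·cross = 37.5·198.7500 = 7453.1250
edge 6: (18,24.5)→(13.5,38.5)  cross = 18·38.5 − 13.5·24.5 = 362.2500; (r_i+r_j)·cross = 31.5·362.2500 = 11410.8750
edge 7: (13.5,38.5)→(6.5,31.5)  cross = 13.5·31.5 − 6.5·38.5 = 175.0000; (r_i+r_j)·cross = 20·175.0000 = 3500.0000
Σcross = 704.7500 → A = |Σcross|/2 = 352.3750 mm²
Σ(r_i+r_j)·cross = 27924.6250 → first moment M = |Σ|/6 = 4654.1042
R_c = M/A = 4654.1042/352.3750 = 13.2078 mm
θ = 137° = 2.391101 rad
V = θ·R_c·A = 2.391101·13.2078·352.3750 = 11128.433 mm³

Volume = 11128.433 mm³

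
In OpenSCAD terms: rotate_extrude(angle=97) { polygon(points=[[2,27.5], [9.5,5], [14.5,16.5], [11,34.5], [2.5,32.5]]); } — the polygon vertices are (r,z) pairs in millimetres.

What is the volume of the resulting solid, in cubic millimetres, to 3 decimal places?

Volume = 3086.706 mm³

Profile (r,z), 5 vertices: (2,27.5) (9.5,5) (14.5,16.5) (11,34.5) (2.5,32.5)
edge 0: (2,27.5)→(9.5,5)  cross = 2·5 − 9.5·27.5 = -251.2500; (r_i+r_j)·cross = 11.5·-251.2500 = -2889.3750
edge 1: (9.5,5)→(14.5,16.5)  cross = 9.5·16.5 − 14.5·5 = 84.2500; (r_i+r_j)·cross = 24·84.2500 = 2022.0000
edge 2: (14.5,16.5)→(11,34.5)  cross = 14.5·34.5 − 11·16.5 = 318.7500; (r_i+r_j)·cross = 25.5·318.7500 = 8128.1250
edge 3: (11,34.5)→(2.5,32.5)  cross = 11·32.5 − 2.5·34.5 = 271.2500; (r_i+r_j)·cross = 13.5·271.2500 = 3661.8750
edge 4: (2.5,32.5)→(2,27.5)  cross = 2.5·27.5 − 2·32.5 = 3.7500; (r_i+r_j)·cross = 4.5·3.7500 = 16.8750
Σcross = 426.7500 → A = |Σcross|/2 = 213.3750 mm²
Σ(r_i+r_j)·cross = 10939.5000 → first moment M = |Σ|/6 = 1823.2500
R_c = M/A = 1823.2500/213.3750 = 8.5448 mm
θ = 97° = 1.692969 rad
V = θ·R_c·A = 1.692969·8.5448·213.3750 = 3086.706 mm³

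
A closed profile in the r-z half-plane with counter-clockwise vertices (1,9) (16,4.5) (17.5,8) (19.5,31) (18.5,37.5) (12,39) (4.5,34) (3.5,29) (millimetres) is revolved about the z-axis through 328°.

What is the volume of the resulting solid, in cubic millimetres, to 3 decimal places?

Volume = 30334.721 mm³

Profile (r,z), 8 vertices: (1,9) (16,4.5) (17.5,8) (19.5,31) (18.5,37.5) (12,39) (4.5,34) (3.5,29)
edge 0: (1,9)→(16,4.5)  cross = 1·4.5 − 16·9 = -139.5000; (r_i+r_j)·cross = 17·-139.5000 = -2371.5000
edge 1: (16,4.5)→(17.5,8)  cross = 16·8 − 17.5·4.5 = 49.2500; (r_i+r_j)·cross = 33.5·49.2500 = 1649.8750
edge 2: (17.5,8)→(19.5,31)  cross = 17.5·31 − 19.5·8 = 386.5000; (r_i+r_j)·cross = 37·386.5000 = 14300.5000
edge 3: (19.5,31)→(18.5,37.5)  cross = 19.5·37.5 − 18.5·31 = 157.7500; (r_i+r_j)·cross = 38·157.7500 = 5994.5000
edge 4: (18.5,37.5)→(12,39)  cross = 18.5·39 − 12·37.5 = 271.5000; (r_i+r_j)·cross = 30.5·271.5000 = 8280.7500
edge 5: (12,39)→(4.5,34)  cross = 12·34 − 4.5·39 = 232.5000; (r_i+r_j)·cross = 16.5·232.5000 = 3836.2500
edge 6: (4.5,34)→(3.5,29)  cross = 4.5·29 − 3.5·34 = 11.5000; (r_i+r_j)·cross = 8·11.5000 = 92.0000
edge 7: (3.5,29)→(1,9)  cross = 3.5·9 − 1·29 = 2.5000; (r_i+r_j)·cross = 4.5·2.5000 = 11.2500
Σcross = 972.0000 → A = |Σcross|/2 = 486.0000 mm²
Σ(r_i+r_j)·cross = 31793.6250 → first moment M = |Σ|/6 = 5298.9375
R_c = M/A = 5298.9375/486.0000 = 10.9032 mm
θ = 328° = 5.724680 rad
V = θ·R_c·A = 5.724680·10.9032·486.0000 = 30334.721 mm³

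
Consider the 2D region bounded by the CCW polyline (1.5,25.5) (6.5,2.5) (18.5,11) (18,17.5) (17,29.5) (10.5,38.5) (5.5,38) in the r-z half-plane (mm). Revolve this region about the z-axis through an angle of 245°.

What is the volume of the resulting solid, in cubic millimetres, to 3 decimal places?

Volume = 17928.793 mm³

Profile (r,z), 7 vertices: (1.5,25.5) (6.5,2.5) (18.5,11) (18,17.5) (17,29.5) (10.5,38.5) (5.5,38)
edge 0: (1.5,25.5)→(6.5,2.5)  cross = 1.5·2.5 − 6.5·25.5 = -162.0000; (r_i+r_j)·cross = 8·-162.0000 = -1296.0000
edge 1: (6.5,2.5)→(18.5,11)  cross = 6.5·11 − 18.5·2.5 = 25.2500; (r_i+r_j)·cross = 25·25.2500 = 631.2500
edge 2: (18.5,11)→(18,17.5)  cross = 18.5·17.5 − 18·11 = 125.7500; (r_i+r_j)·cross = 36.5·125.7500 = 4589.8750
edge 3: (18,17.5)→(17,29.5)  cross = 18·29.5 − 17·17.5 = 233.5000; (r_i+r_j)·cross = 35·233.5000 = 8172.5000
edge 4: (17,29.5)→(10.5,38.5)  cross = 17·38.5 − 10.5·29.5 = 344.7500; (r_i+r_j)·cross = 27.5·344.7500 = 9480.6250
edge 5: (10.5,38.5)→(5.5,38)  cross = 10.5·38 − 5.5·38.5 = 187.2500; (r_i+r_j)·cross = 16·187.2500 = 2996.0000
edge 6: (5.5,38)→(1.5,25.5)  cross = 5.5·25.5 − 1.5·38 = 83.2500; (r_i+r_j)·cross = 7·83.2500 = 582.7500
Σcross = 837.7500 → A = |Σcross|/2 = 418.8750 mm²
Σ(r_i+r_j)·cross = 25157.0000 → first moment M = |Σ|/6 = 4192.8333
R_c = M/A = 4192.8333/418.8750 = 10.0097 mm
θ = 245° = 4.276057 rad
V = θ·R_c·A = 4.276057·10.0097·418.8750 = 17928.793 mm³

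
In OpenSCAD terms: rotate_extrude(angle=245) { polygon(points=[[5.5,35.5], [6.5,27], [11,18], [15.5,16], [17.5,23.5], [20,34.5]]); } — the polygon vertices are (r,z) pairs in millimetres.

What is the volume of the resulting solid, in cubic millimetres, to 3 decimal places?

Volume = 10116.972 mm³

Profile (r,z), 6 vertices: (5.5,35.5) (6.5,27) (11,18) (15.5,16) (17.5,23.5) (20,34.5)
edge 0: (5.5,35.5)→(6.5,27)  cross = 5.5·27 − 6.5·35.5 = -82.2500; (r_i+r_j)·cross = 12·-82.2500 = -987.0000
edge 1: (6.5,27)→(11,18)  cross = 6.5·18 − 11·27 = -180.0000; (r_i+r_j)·cross = 17.5·-180.0000 = -3150.0000
edge 2: (11,18)→(15.5,16)  cross = 11·16 − 15.5·18 = -103.0000; (r_i+r_j)·cross = 26.5·-103.0000 = -2729.5000
edge 3: (15.5,16)→(17.5,23.5)  cross = 15.5·23.5 − 17.5·16 = 84.2500; (r_i+r_j)·cross = 33·84.2500 = 2780.2500
edge 4: (17.5,23.5)→(20,34.5)  cross = 17.5·34.5 − 20·23.5 = 133.7500; (r_i+r_j)·cross = 37.5·133.7500 = 5015.6250
edge 5: (20,34.5)→(5.5,35.5)  cross = 20·35.5 − 5.5·34.5 = 520.2500; (r_i+r_j)·cross = 25.5·520.2500 = 13266.3750
Σcross = 373.0000 → A = |Σcross|/2 = 186.5000 mm²
Σ(r_i+r_j)·cross = 14195.7500 → first moment M = |Σ|/6 = 2365.9583
R_c = M/A = 2365.9583/186.5000 = 12.6861 mm
θ = 245° = 4.276057 rad
V = θ·R_c·A = 4.276057·12.6861·186.5000 = 10116.972 mm³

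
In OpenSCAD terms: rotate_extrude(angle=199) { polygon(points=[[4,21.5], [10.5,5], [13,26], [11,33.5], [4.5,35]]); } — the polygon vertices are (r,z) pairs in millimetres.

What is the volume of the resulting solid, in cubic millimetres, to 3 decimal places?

Volume = 5068.492 mm³

Profile (r,z), 5 vertices: (4,21.5) (10.5,5) (13,26) (11,33.5) (4.5,35)
edge 0: (4,21.5)→(10.5,5)  cross = 4·5 − 10.5·21.5 = -205.7500; (r_i+r_j)·cross = 14.5·-205.7500 = -2983.3750
edge 1: (10.5,5)→(13,26)  cross = 10.5·26 − 13·5 = 208.0000; (r_i+r_j)·cross = 23.5·208.0000 = 4888.0000
edge 2: (13,26)→(11,33.5)  cross = 13·33.5 − 11·26 = 149.5000; (r_i+r_j)·cross = 24·149.5000 = 3588.0000
edge 3: (11,33.5)→(4.5,35)  cross = 11·35 − 4.5·33.5 = 234.2500; (r_i+r_j)·cross = 15.5·234.2500 = 3630.8750
edge 4: (4.5,35)→(4,21.5)  cross = 4.5·21.5 − 4·35 = -43.2500; (r_i+r_j)·cross = 8.5·-43.2500 = -367.6250
Σcross = 342.7500 → A = |Σcross|/2 = 171.3750 mm²
Σ(r_i+r_j)·cross = 8755.8750 → first moment M = |Σ|/6 = 1459.3125
R_c = M/A = 1459.3125/171.3750 = 8.5153 mm
θ = 199° = 3.473205 rad
V = θ·R_c·A = 3.473205·8.5153·171.3750 = 5068.492 mm³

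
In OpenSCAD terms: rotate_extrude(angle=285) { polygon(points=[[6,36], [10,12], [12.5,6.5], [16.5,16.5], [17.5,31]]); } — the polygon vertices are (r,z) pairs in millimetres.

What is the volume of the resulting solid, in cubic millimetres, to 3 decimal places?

Volume = 11903.233 mm³

Profile (r,z), 5 vertices: (6,36) (10,12) (12.5,6.5) (16.5,16.5) (17.5,31)
edge 0: (6,36)→(10,12)  cross = 6·12 − 10·36 = -288.0000; (r_i+r_j)·cross = 16·-288.0000 = -4608.0000
edge 1: (10,12)→(12.5,6.5)  cross = 10·6.5 − 12.5·12 = -85.0000; (r_i+r_j)·cross = 22.5·-85.0000 = -1912.5000
edge 2: (12.5,6.5)→(16.5,16.5)  cross = 12.5·16.5 − 16.5·6.5 = 99.0000; (r_i+r_j)·cross = 29·99.0000 = 2871.0000
edge 3: (16.5,16.5)→(17.5,31)  cross = 16.5·31 − 17.5·16.5 = 222.7500; (r_i+r_j)·cross = 34·222.7500 = 7573.5000
edge 4: (17.5,31)→(6,36)  cross = 17.5·36 − 6·31 = 444.0000; (r_i+r_j)·cross = 23.5·444.0000 = 10434.0000
Σcross = 392.7500 → A = |Σcross|/2 = 196.3750 mm²
Σ(r_i+r_j)·cross = 14358.0000 → first moment M = |Σ|/6 = 2393.0000
R_c = M/A = 2393.0000/196.3750 = 12.1859 mm
θ = 285° = 4.974188 rad
V = θ·R_c·A = 4.974188·12.1859·196.3750 = 11903.233 mm³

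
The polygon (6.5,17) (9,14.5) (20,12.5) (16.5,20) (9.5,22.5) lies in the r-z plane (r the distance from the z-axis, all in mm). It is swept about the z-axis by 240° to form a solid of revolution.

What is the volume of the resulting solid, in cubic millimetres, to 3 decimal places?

Profile (r,z), 5 vertices: (6.5,17) (9,14.5) (20,12.5) (16.5,20) (9.5,22.5)
edge 0: (6.5,17)→(9,14.5)  cross = 6.5·14.5 − 9·17 = -58.7500; (r_i+r_j)·cross = 15.5·-58.7500 = -910.6250
edge 1: (9,14.5)→(20,12.5)  cross = 9·12.5 − 20·14.5 = -177.5000; (r_i+r_j)·cross = 29·-177.5000 = -5147.5000
edge 2: (20,12.5)→(16.5,20)  cross = 20·20 − 16.5·12.5 = 193.7500; (r_i+r_j)·cross = 36.5·193.7500 = 7071.8750
edge 3: (16.5,20)→(9.5,22.5)  cross = 16.5·22.5 − 9.5·20 = 181.2500; (r_i+r_j)·cross = 26·181.2500 = 4712.5000
edge 4: (9.5,22.5)→(6.5,17)  cross = 9.5·17 − 6.5·22.5 = 15.2500; (r_i+r_j)·cross = 16·15.2500 = 244.0000
Σcross = 154.0000 → A = |Σcross|/2 = 77.0000 mm²
Σ(r_i+r_j)·cross = 5970.2500 → first moment M = |Σ|/6 = 995.0417
R_c = M/A = 995.0417/77.0000 = 12.9226 mm
θ = 240° = 4.188790 rad
V = θ·R_c·A = 4.188790·12.9226·77.0000 = 4168.021 mm³

Volume = 4168.021 mm³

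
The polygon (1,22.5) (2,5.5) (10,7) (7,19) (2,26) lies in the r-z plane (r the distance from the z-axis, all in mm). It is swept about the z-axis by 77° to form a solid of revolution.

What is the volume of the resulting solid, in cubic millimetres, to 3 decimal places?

Volume = 703.198 mm³

Profile (r,z), 5 vertices: (1,22.5) (2,5.5) (10,7) (7,19) (2,26)
edge 0: (1,22.5)→(2,5.5)  cross = 1·5.5 − 2·22.5 = -39.5000; (r_i+r_j)·cross = 3·-39.5000 = -118.5000
edge 1: (2,5.5)→(10,7)  cross = 2·7 − 10·5.5 = -41.0000; (r_i+r_j)·cross = 12·-41.0000 = -492.0000
edge 2: (10,7)→(7,19)  cross = 10·19 − 7·7 = 141.0000; (r_i+r_j)·cross = 17·141.0000 = 2397.0000
edge 3: (7,19)→(2,26)  cross = 7·26 − 2·19 = 144.0000; (r_i+r_j)·cross = 9·144.0000 = 1296.0000
edge 4: (2,26)→(1,22.5)  cross = 2·22.5 − 1·26 = 19.0000; (r_i+r_j)·cross = 3·19.0000 = 57.0000
Σcross = 223.5000 → A = |Σcross|/2 = 111.7500 mm²
Σ(r_i+r_j)·cross = 3139.5000 → first moment M = |Σ|/6 = 523.2500
R_c = M/A = 523.2500/111.7500 = 4.6823 mm
θ = 77° = 1.343904 rad
V = θ·R_c·A = 1.343904·4.6823·111.7500 = 703.198 mm³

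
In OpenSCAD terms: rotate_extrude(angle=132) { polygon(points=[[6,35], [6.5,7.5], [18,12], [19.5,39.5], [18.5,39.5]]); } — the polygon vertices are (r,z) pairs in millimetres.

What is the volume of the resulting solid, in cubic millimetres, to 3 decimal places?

Volume = 9894.202 mm³

Profile (r,z), 5 vertices: (6,35) (6.5,7.5) (18,12) (19.5,39.5) (18.5,39.5)
edge 0: (6,35)→(6.5,7.5)  cross = 6·7.5 − 6.5·35 = -182.5000; (r_i+r_j)·cross = 12.5·-182.5000 = -2281.2500
edge 1: (6.5,7.5)→(18,12)  cross = 6.5·12 − 18·7.5 = -57.0000; (r_i+r_j)·cross = 24.5·-57.0000 = -1396.5000
edge 2: (18,12)→(19.5,39.5)  cross = 18·39.5 − 19.5·12 = 477.0000; (r_i+r_j)·cross = 37.5·477.0000 = 17887.5000
edge 3: (19.5,39.5)→(18.5,39.5)  cross = 19.5·39.5 − 18.5·39.5 = 39.5000; (r_i+r_j)·cross = 38·39.5000 = 1501.0000
edge 4: (18.5,39.5)→(6,35)  cross = 18.5·35 − 6·39.5 = 410.5000; (r_i+r_j)·cross = 24.5·410.5000 = 10057.2500
Σcross = 687.5000 → A = |Σcross|/2 = 343.7500 mm²
Σ(r_i+r_j)·cross = 25768.0000 → first moment M = |Σ|/6 = 4294.6667
R_c = M/A = 4294.6667/343.7500 = 12.4936 mm
θ = 132° = 2.303835 rad
V = θ·R_c·A = 2.303835·12.4936·343.7500 = 9894.202 mm³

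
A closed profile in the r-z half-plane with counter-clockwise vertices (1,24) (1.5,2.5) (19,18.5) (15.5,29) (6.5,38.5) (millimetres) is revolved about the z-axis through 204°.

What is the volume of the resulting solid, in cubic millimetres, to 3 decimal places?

Volume = 10972.632 mm³

Profile (r,z), 5 vertices: (1,24) (1.5,2.5) (19,18.5) (15.5,29) (6.5,38.5)
edge 0: (1,24)→(1.5,2.5)  cross = 1·2.5 − 1.5·24 = -33.5000; (r_i+r_j)·cross = 2.5·-33.5000 = -83.7500
edge 1: (1.5,2.5)→(19,18.5)  cross = 1.5·18.5 − 19·2.5 = -19.7500; (r_i+r_j)·cross = 20.5·-19.7500 = -404.8750
edge 2: (19,18.5)→(15.5,29)  cross = 19·29 − 15.5·18.5 = 264.2500; (r_i+r_j)·cross = 34.5·264.2500 = 9116.6250
edge 3: (15.5,29)→(6.5,38.5)  cross = 15.5·38.5 − 6.5·29 = 408.2500; (r_i+r_j)·cross = 22·408.2500 = 8981.5000
edge 4: (6.5,38.5)→(1,24)  cross = 6.5·24 − 1·38.5 = 117.5000; (r_i+r_j)·cross = 7.5·117.5000 = 881.2500
Σcross = 736.7500 → A = |Σcross|/2 = 368.3750 mm²
Σ(r_i+r_j)·cross = 18490.7500 → first moment M = |Σ|/6 = 3081.7917
R_c = M/A = 3081.7917/368.3750 = 8.3659 mm
θ = 204° = 3.560472 rad
V = θ·R_c·A = 3.560472·8.3659·368.3750 = 10972.632 mm³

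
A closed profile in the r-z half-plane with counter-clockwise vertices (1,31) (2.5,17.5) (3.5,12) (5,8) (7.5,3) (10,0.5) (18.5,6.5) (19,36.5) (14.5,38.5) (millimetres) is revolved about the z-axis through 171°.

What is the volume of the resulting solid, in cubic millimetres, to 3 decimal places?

Volume = 16779.927 mm³

Profile (r,z), 9 vertices: (1,31) (2.5,17.5) (3.5,12) (5,8) (7.5,3) (10,0.5) (18.5,6.5) (19,36.5) (14.5,38.5)
edge 0: (1,31)→(2.5,17.5)  cross = 1·17.5 − 2.5·31 = -60.0000; (r_i+r_j)·cross = 3.5·-60.0000 = -210.0000
edge 1: (2.5,17.5)→(3.5,12)  cross = 2.5·12 − 3.5·17.5 = -31.2500; (r_i+r_j)·cross = 6·-31.2500 = -187.5000
edge 2: (3.5,12)→(5,8)  cross = 3.5·8 − 5·12 = -32.0000; (r_i+r_j)·cross = 8.5·-32.0000 = -272.0000
edge 3: (5,8)→(7.5,3)  cross = 5·3 − 7.5·8 = -45.0000; (r_i+r_j)·cross = 12.5·-45.0000 = -562.5000
edge 4: (7.5,3)→(10,0.5)  cross = 7.5·0.5 − 10·3 = -26.2500; (r_i+r_j)·cross = 17.5·-26.2500 = -459.3750
edge 5: (10,0.5)→(18.5,6.5)  cross = 10·6.5 − 18.5·0.5 = 55.7500; (r_i+r_j)·cross = 28.5·55.7500 = 1588.8750
edge 6: (18.5,6.5)→(19,36.5)  cross = 18.5·36.5 − 19·6.5 = 551.7500; (r_i+r_j)·cross = 37.5·551.7500 = 20690.6250
edge 7: (19,36.5)→(14.5,38.5)  cross = 19·38.5 − 14.5·36.5 = 202.2500; (r_i+r_j)·cross = 33.5·202.2500 = 6775.3750
edge 8: (14.5,38.5)→(1,31)  cross = 14.5·31 − 1·38.5 = 411.0000; (r_i+r_j)·cross = 15.5·411.0000 = 6370.5000
Σcross = 1026.2500 → A = |Σcross|/2 = 513.1250 mm²
Σ(r_i+r_j)·cross = 33734.0000 → first moment M = |Σ|/6 = 5622.3333
R_c = M/A = 5622.3333/513.1250 = 10.9570 mm
θ = 171° = 2.984513 rad
V = θ·R_c·A = 2.984513·10.9570·513.1250 = 16779.927 mm³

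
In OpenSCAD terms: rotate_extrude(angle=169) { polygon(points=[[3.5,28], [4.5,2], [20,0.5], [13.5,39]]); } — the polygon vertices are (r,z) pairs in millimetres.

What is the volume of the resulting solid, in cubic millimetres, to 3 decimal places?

Profile (r,z), 4 vertices: (3.5,28) (4.5,2) (20,0.5) (13.5,39)
edge 0: (3.5,28)→(4.5,2)  cross = 3.5·2 − 4.5·28 = -119.0000; (r_i+r_j)·cross = 8·-119.0000 = -952.0000
edge 1: (4.5,2)→(20,0.5)  cross = 4.5·0.5 − 20·2 = -37.7500; (r_i+r_j)·cross = 24.5·-37.7500 = -924.8750
edge 2: (20,0.5)→(13.5,39)  cross = 20·39 − 13.5·0.5 = 773.2500; (r_i+r_j)·cross = 33.5·773.2500 = 25903.8750
edge 3: (13.5,39)→(3.5,28)  cross = 13.5·28 − 3.5·39 = 241.5000; (r_i+r_j)·cross = 17·241.5000 = 4105.5000
Σcross = 858.0000 → A = |Σcross|/2 = 429.0000 mm²
Σ(r_i+r_j)·cross = 28132.5000 → first moment M = |Σ|/6 = 4688.7500
R_c = M/A = 4688.7500/429.0000 = 10.9295 mm
θ = 169° = 2.949606 rad
V = θ·R_c·A = 2.949606·10.9295·429.0000 = 13829.967 mm³

Volume = 13829.967 mm³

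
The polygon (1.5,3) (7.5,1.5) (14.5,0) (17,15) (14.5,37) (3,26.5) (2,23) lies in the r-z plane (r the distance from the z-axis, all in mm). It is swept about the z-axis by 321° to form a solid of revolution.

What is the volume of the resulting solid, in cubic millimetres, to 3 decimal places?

Volume = 22330.542 mm³

Profile (r,z), 7 vertices: (1.5,3) (7.5,1.5) (14.5,0) (17,15) (14.5,37) (3,26.5) (2,23)
edge 0: (1.5,3)→(7.5,1.5)  cross = 1.5·1.5 − 7.5·3 = -20.2500; (r_i+r_j)·cross = 9·-20.2500 = -182.2500
edge 1: (7.5,1.5)→(14.5,0)  cross = 7.5·0 − 14.5·1.5 = -21.7500; (r_i+r_j)·cross = 22·-21.7500 = -478.5000
edge 2: (14.5,0)→(17,15)  cross = 14.5·15 − 17·0 = 217.5000; (r_i+r_j)·cross = 31.5·217.5000 = 6851.2500
edge 3: (17,15)→(14.5,37)  cross = 17·37 − 14.5·15 = 411.5000; (r_i+r_j)·cross = 31.5·411.5000 = 12962.2500
edge 4: (14.5,37)→(3,26.5)  cross = 14.5·26.5 − 3·37 = 273.2500; (r_i+r_j)·cross = 17.5·273.2500 = 4781.8750
edge 5: (3,26.5)→(2,23)  cross = 3·23 − 2·26.5 = 16.0000; (r_i+r_j)·cross = 5·16.0000 = 80.0000
edge 6: (2,23)→(1.5,3)  cross = 2·3 − 1.5·23 = -28.5000; (r_i+r_j)·cross = 3.5·-28.5000 = -99.7500
Σcross = 847.7500 → A = |Σcross|/2 = 423.8750 mm²
Σ(r_i+r_j)·cross = 23914.8750 → first moment M = |Σ|/6 = 3985.8125
R_c = M/A = 3985.8125/423.8750 = 9.4033 mm
θ = 321° = 5.602507 rad
V = θ·R_c·A = 5.602507·9.4033·423.8750 = 22330.542 mm³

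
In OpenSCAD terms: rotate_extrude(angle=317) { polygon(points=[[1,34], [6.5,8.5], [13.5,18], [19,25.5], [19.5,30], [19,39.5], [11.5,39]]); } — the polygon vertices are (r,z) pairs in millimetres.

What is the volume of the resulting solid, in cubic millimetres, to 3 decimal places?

Profile (r,z), 7 vertices: (1,34) (6.5,8.5) (13.5,18) (19,25.5) (19.5,30) (19,39.5) (11.5,39)
edge 0: (1,34)→(6.5,8.5)  cross = 1·8.5 − 6.5·34 = -212.5000; (r_i+r_j)·cross = 7.5·-212.5000 = -1593.7500
edge 1: (6.5,8.5)→(13.5,18)  cross = 6.5·18 − 13.5·8.5 = 2.2500; (r_i+r_j)·cross = 20·2.2500 = 45.0000
edge 2: (13.5,18)→(19,25.5)  cross = 13.5·25.5 − 19·18 = 2.2500; (r_i+r_j)·cross = 32.5·2.2500 = 73.1250
edge 3: (19,25.5)→(19.5,30)  cross = 19·30 − 19.5·25.5 = 72.7500; (r_i+r_j)·cross = 38.5·72.7500 = 2800.8750
edge 4: (19.5,30)→(19,39.5)  cross = 19.5·39.5 − 19·30 = 200.2500; (r_i+r_j)·cross = 38.5·200.2500 = 7709.6250
edge 5: (19,39.5)→(11.5,39)  cross = 19·39 − 11.5·39.5 = 286.7500; (r_i+r_j)·cross = 30.5·286.7500 = 8745.8750
edge 6: (11.5,39)→(1,34)  cross = 11.5·34 − 1·39 = 352.0000; (r_i+r_j)·cross = 12.5·352.0000 = 4400.0000
Σcross = 703.7500 → A = |Σcross|/2 = 351.8750 mm²
Σ(r_i+r_j)·cross = 22180.7500 → first moment M = |Σ|/6 = 3696.7917
R_c = M/A = 3696.7917/351.8750 = 10.5060 mm
θ = 317° = 5.532694 rad
V = θ·R_c·A = 5.532694·10.5060·351.8750 = 20453.216 mm³

Volume = 20453.216 mm³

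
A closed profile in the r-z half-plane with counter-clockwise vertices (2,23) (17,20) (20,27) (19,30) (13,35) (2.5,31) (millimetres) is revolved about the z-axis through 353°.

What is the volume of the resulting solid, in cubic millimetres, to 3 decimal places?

Volume = 12914.509 mm³

Profile (r,z), 6 vertices: (2,23) (17,20) (20,27) (19,30) (13,35) (2.5,31)
edge 0: (2,23)→(17,20)  cross = 2·20 − 17·23 = -351.0000; (r_i+r_j)·cross = 19·-351.0000 = -6669.0000
edge 1: (17,20)→(20,27)  cross = 17·27 − 20·20 = 59.0000; (r_i+r_j)·cross = 37·59.0000 = 2183.0000
edge 2: (20,27)→(19,30)  cross = 20·30 − 19·27 = 87.0000; (r_i+r_j)·cross = 39·87.0000 = 3393.0000
edge 3: (19,30)→(13,35)  cross = 19·35 − 13·30 = 275.0000; (r_i+r_j)·cross = 32·275.0000 = 8800.0000
edge 4: (13,35)→(2.5,31)  cross = 13·31 − 2.5·35 = 315.5000; (r_i+r_j)·cross = 15.5·315.5000 = 4890.2500
edge 5: (2.5,31)→(2,23)  cross = 2.5·23 − 2·31 = -4.5000; (r_i+r_j)·cross = 4.5·-4.5000 = -20.2500
Σcross = 381.0000 → A = |Σcross|/2 = 190.5000 mm²
Σ(r_i+r_j)·cross = 12577.0000 → first moment M = |Σ|/6 = 2096.1667
R_c = M/A = 2096.1667/190.5000 = 11.0035 mm
θ = 353° = 6.161012 rad
V = θ·R_c·A = 6.161012·11.0035·190.5000 = 12914.509 mm³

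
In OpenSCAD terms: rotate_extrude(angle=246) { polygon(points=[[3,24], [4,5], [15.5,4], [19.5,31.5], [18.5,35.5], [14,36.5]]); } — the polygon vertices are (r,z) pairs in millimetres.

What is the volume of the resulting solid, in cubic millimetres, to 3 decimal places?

Volume = 18889.387 mm³

Profile (r,z), 6 vertices: (3,24) (4,5) (15.5,4) (19.5,31.5) (18.5,35.5) (14,36.5)
edge 0: (3,24)→(4,5)  cross = 3·5 − 4·24 = -81.0000; (r_i+r_j)·cross = 7·-81.0000 = -567.0000
edge 1: (4,5)→(15.5,4)  cross = 4·4 − 15.5·5 = -61.5000; (r_i+r_j)·cross = 19.5·-61.5000 = -1199.2500
edge 2: (15.5,4)→(19.5,31.5)  cross = 15.5·31.5 − 19.5·4 = 410.2500; (r_i+r_j)·cross = 35·410.2500 = 14358.7500
edge 3: (19.5,31.5)→(18.5,35.5)  cross = 19.5·35.5 − 18.5·31.5 = 109.5000; (r_i+r_j)·cross = 38·109.5000 = 4161.0000
edge 4: (18.5,35.5)→(14,36.5)  cross = 18.5·36.5 − 14·35.5 = 178.2500; (r_i+r_j)·cross = 32.5·178.2500 = 5793.1250
edge 5: (14,36.5)→(3,24)  cross = 14·24 − 3·36.5 = 226.5000; (r_i+r_j)·cross = 17·226.5000 = 3850.5000
Σcross = 782.0000 → A = |Σcross|/2 = 391.0000 mm²
Σ(r_i+r_j)·cross = 26397.1250 → first moment M = |Σ|/6 = 4399.5208
R_c = M/A = 4399.5208/391.0000 = 11.2520 mm
θ = 246° = 4.293510 rad
V = θ·R_c·A = 4.293510·11.2520·391.0000 = 18889.387 mm³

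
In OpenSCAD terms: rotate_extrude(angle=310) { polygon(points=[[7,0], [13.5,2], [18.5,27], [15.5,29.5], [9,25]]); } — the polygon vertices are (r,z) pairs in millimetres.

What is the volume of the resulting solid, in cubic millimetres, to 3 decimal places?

Volume = 13781.047 mm³

Profile (r,z), 5 vertices: (7,0) (13.5,2) (18.5,27) (15.5,29.5) (9,25)
edge 0: (7,0)→(13.5,2)  cross = 7·2 − 13.5·0 = 14.0000; (r_i+r_j)·cross = 20.5·14.0000 = 287.0000
edge 1: (13.5,2)→(18.5,27)  cross = 13.5·27 − 18.5·2 = 327.5000; (r_i+r_j)·cross = 32·327.5000 = 10480.0000
edge 2: (18.5,27)→(15.5,29.5)  cross = 18.5·29.5 − 15.5·27 = 127.2500; (r_i+r_j)·cross = 34·127.2500 = 4326.5000
edge 3: (15.5,29.5)→(9,25)  cross = 15.5·25 − 9·29.5 = 122.0000; (r_i+r_j)·cross = 24.5·122.0000 = 2989.0000
edge 4: (9,25)→(7,0)  cross = 9·0 − 7·25 = -175.0000; (r_i+r_j)·cross = 16·-175.0000 = -2800.0000
Σcross = 415.7500 → A = |Σcross|/2 = 207.8750 mm²
Σ(r_i+r_j)·cross = 15282.5000 → first moment M = |Σ|/6 = 2547.0833
R_c = M/A = 2547.0833/207.8750 = 12.2530 mm
θ = 310° = 5.410521 rad
V = θ·R_c·A = 5.410521·12.2530·207.8750 = 13781.047 mm³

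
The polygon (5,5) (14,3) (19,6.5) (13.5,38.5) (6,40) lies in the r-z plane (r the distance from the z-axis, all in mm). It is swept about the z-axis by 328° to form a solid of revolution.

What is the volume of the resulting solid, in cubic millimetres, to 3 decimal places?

Profile (r,z), 5 vertices: (5,5) (14,3) (19,6.5) (13.5,38.5) (6,40)
edge 0: (5,5)→(14,3)  cross = 5·3 − 14·5 = -55.0000; (r_i+r_j)·cross = 19·-55.0000 = -1045.0000
edge 1: (14,3)→(19,6.5)  cross = 14·6.5 − 19·3 = 34.0000; (r_i+r_j)·cross = 33·34.0000 = 1122.0000
edge 2: (19,6.5)→(13.5,38.5)  cross = 19·38.5 − 13.5·6.5 = 643.7500; (r_i+r_j)·cross = 32.5·643.7500 = 20921.8750
edge 3: (13.5,38.5)→(6,40)  cross = 13.5·40 − 6·38.5 = 309.0000; (r_i+r_j)·cross = 19.5·309.0000 = 6025.5000
edge 4: (6,40)→(5,5)  cross = 6·5 − 5·40 = -170.0000; (r_i+r_j)·cross = 11·-170.0000 = -1870.0000
Σcross = 761.7500 → A = |Σcross|/2 = 380.8750 mm²
Σ(r_i+r_j)·cross = 25154.3750 → first moment M = |Σ|/6 = 4192.3958
R_c = M/A = 4192.3958/380.8750 = 11.0073 mm
θ = 328° = 5.724680 rad
V = θ·R_c·A = 5.724680·11.0073·380.8750 = 24000.124 mm³

Volume = 24000.124 mm³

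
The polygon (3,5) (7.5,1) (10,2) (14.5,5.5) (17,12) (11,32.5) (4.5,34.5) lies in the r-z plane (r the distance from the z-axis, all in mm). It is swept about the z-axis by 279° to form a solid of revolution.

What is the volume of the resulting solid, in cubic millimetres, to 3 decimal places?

Volume = 14348.599 mm³

Profile (r,z), 7 vertices: (3,5) (7.5,1) (10,2) (14.5,5.5) (17,12) (11,32.5) (4.5,34.5)
edge 0: (3,5)→(7.5,1)  cross = 3·1 − 7.5·5 = -34.5000; (r_i+r_j)·cross = 10.5·-34.5000 = -362.2500
edge 1: (7.5,1)→(10,2)  cross = 7.5·2 − 10·1 = 5.0000; (r_i+r_j)·cross = 17.5·5.0000 = 87.5000
edge 2: (10,2)→(14.5,5.5)  cross = 10·5.5 − 14.5·2 = 26.0000; (r_i+r_j)·cross = 24.5·26.0000 = 637.0000
edge 3: (14.5,5.5)→(17,12)  cross = 14.5·12 − 17·5.5 = 80.5000; (r_i+r_j)·cross = 31.5·80.5000 = 2535.7500
edge 4: (17,12)→(11,32.5)  cross = 17·32.5 − 11·12 = 420.5000; (r_i+r_j)·cross = 28·420.5000 = 11774.0000
edge 5: (11,32.5)→(4.5,34.5)  cross = 11·34.5 − 4.5·32.5 = 233.2500; (r_i+r_j)·cross = 15.5·233.2500 = 3615.3750
edge 6: (4.5,34.5)→(3,5)  cross = 4.5·5 − 3·34.5 = -81.0000; (r_i+r_j)·cross = 7.5·-81.0000 = -607.5000
Σcross = 649.7500 → A = |Σcross|/2 = 324.8750 mm²
Σ(r_i+r_j)·cross = 17679.8750 → first moment M = |Σ|/6 = 2946.6458
R_c = M/A = 2946.6458/324.8750 = 9.0701 mm
θ = 279° = 4.869469 rad
V = θ·R_c·A = 4.869469·9.0701·324.8750 = 14348.599 mm³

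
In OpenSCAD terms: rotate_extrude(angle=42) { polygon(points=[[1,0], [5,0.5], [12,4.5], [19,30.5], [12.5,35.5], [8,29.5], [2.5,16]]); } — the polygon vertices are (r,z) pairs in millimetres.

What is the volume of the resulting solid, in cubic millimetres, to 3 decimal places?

Profile (r,z), 7 vertices: (1,0) (5,0.5) (12,4.5) (19,30.5) (12.5,35.5) (8,29.5) (2.5,16)
edge 0: (1,0)→(5,0.5)  cross = 1·0.5 − 5·0 = 0.5000; (r_i+r_j)·cross = 6·0.5000 = 3.0000
edge 1: (5,0.5)→(12,4.5)  cross = 5·4.5 − 12·0.5 = 16.5000; (r_i+r_j)·cross = 17·16.5000 = 280.5000
edge 2: (12,4.5)→(19,30.5)  cross = 12·30.5 − 19·4.5 = 280.5000; (r_i+r_j)·cross = 31·280.5000 = 8695.5000
edge 3: (19,30.5)→(12.5,35.5)  cross = 19·35.5 − 12.5·30.5 = 293.2500; (r_i+r_j)·cross = 31.5·293.2500 = 9237.3750
edge 4: (12.5,35.5)→(8,29.5)  cross = 12.5·29.5 − 8·35.5 = 84.7500; (r_i+r_j)·cross = 20.5·84.7500 = 1737.3750
edge 5: (8,29.5)→(2.5,16)  cross = 8·16 − 2.5·29.5 = 54.2500; (r_i+r_j)·cross = 10.5·54.2500 = 569.6250
edge 6: (2.5,16)→(1,0)  cross = 2.5·0 − 1·16 = -16.0000; (r_i+r_j)·cross = 3.5·-16.0000 = -56.0000
Σcross = 713.7500 → A = |Σcross|/2 = 356.8750 mm²
Σ(r_i+r_j)·cross = 20467.3750 → first moment M = |Σ|/6 = 3411.2292
R_c = M/A = 3411.2292/356.8750 = 9.5586 mm
θ = 42° = 0.733038 rad
V = θ·R_c·A = 0.733038·9.5586·356.8750 = 2500.562 mm³

Volume = 2500.562 mm³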